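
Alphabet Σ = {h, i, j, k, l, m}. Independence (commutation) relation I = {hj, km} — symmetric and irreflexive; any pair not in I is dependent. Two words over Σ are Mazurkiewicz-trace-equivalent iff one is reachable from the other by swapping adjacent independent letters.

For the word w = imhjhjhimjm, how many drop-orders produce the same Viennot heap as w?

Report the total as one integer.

10

piece 0:i — minimal
piece 1:m rests on {0:i}
piece 2:h rests on {1:m}
piece 3:j rests on {1:m}
piece 4:h rests on {2:h}
piece 5:j rests on {3:j}
piece 6:h rests on {4:h}
piece 7:i rests on {5:j, 6:h}
piece 8:m rests on {7:i}
piece 9:j rests on {8:m}
piece 10:m rests on {9:j}
minimal pieces: {0:i}
ways to finish when only these pieces remain (= sum over removing one remaining piece with nothing left below it):
  1 left: {10}→1
  2 left: {9,10}→1
  3 left: {8,9,10}→1
  4 left: {7,8,9,10}→1
  5 left: {5,7,8,9,10}→1  {6,7,8,9,10}→1
  6 left: {3,5,7,8,9,10}→1  {4,6,7,8,9,10}→1  {5,6,7,8,9,10}→2
  7 left: {2,4,6,7,8,9,10}→1  {3,5,6,7,8,9,10}→3  {4,5,6,7,8,9,10}→3
  8 left: {2,4,5,6,7,8,9,10}→4  {3,4,5,6,7,8,9,10}→6
  9 left: {2,3,4,5,6,7,8,9,10}→10
  placing 0:i first → 10 extensions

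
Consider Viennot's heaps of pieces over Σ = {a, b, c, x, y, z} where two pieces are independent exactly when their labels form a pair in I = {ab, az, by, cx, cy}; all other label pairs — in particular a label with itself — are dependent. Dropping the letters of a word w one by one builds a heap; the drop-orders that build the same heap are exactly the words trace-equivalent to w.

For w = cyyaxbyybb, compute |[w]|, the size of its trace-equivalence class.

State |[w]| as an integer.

0(c) covers ∅
1(y) covers ∅
2(y) covers 1:y
3(a) covers 0:c, 2:y
4(x) covers 3:a
5(b) covers 4:x
6(y) covers 4:x
7(y) covers 6:y
8(b) covers 5:b
9(b) covers 8:b
floor of heap: 0:c, 1:y
completions by unplaced set U, small U first (add the entries for U minus each lowest piece of U):
  |U|=1: {7}:1  {9}:1
  |U|=2: {6,7}:1  {7,9}:2  {8,9}:1
  |U|=3: {5,8,9}:1  {6,7,9}:3  {7,8,9}:3
  |U|=4: {5,7,8,9}:4  {6,7,8,9}:6
  |U|=5: {5,6,7,8,9}:10
  |U|=6: {4,5,6,7,8,9}:10
  |U|=7: {3,4,5,6,7,8,9}:10
  |U|=8: {0,3,4,5,6,7,8,9}:10  {2,3,4,5,6,7,8,9}:10
  start at 0(c): 10
  start at 1(y): 20
sum over floor = 30

30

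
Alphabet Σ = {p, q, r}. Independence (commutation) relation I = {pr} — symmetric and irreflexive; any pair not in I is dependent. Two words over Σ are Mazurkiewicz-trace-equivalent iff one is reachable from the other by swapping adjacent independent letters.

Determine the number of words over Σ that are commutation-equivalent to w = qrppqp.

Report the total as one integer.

3

piece 0:q — minimal
piece 1:r rests on {0:q}
piece 2:p rests on {0:q}
piece 3:p rests on {2:p}
piece 4:q rests on {1:r, 3:p}
piece 5:p rests on {4:q}
minimal pieces: {0:q}
ways to finish when only these pieces remain (= sum over removing one remaining piece with nothing left below it):
  1 left: {5}→1
  2 left: {4,5}→1
  3 left: {1,4,5}→1  {3,4,5}→1
  4 left: {1,3,4,5}→2  {2,3,4,5}→1
  placing 0:q first → 3 extensions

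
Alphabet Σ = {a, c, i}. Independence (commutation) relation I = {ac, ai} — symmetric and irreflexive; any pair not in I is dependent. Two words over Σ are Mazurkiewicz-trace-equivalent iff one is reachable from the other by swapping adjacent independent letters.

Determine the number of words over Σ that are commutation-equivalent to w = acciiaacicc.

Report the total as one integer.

165

0(a) covers ∅
1(c) covers ∅
2(c) covers 1:c
3(i) covers 2:c
4(i) covers 3:i
5(a) covers 0:a
6(a) covers 5:a
7(c) covers 4:i
8(i) covers 7:c
9(c) covers 8:i
10(c) covers 9:c
floor of heap: 0:a, 1:c
completions by unplaced set U, small U first (add the entries for U minus each lowest piece of U):
  |U|=1: {6}:1  {10}:1
  |U|=2: {5,6}:1  {6,10}:2  {9,10}:1
  |U|=3: {0,5,6}:1  {5,6,10}:3  {6,9,10}:3  {8,9,10}:1
  |U|=4: {0,5,6,10}:4  {5,6,9,10}:6  {6,8,9,10}:4  {7,8,9,10}:1
  |U|=5: {0,5,6,9,10}:10  {4,7,8,9,10}:1  {5,6,8,9,10}:10  {6,7,8,9,10}:5
  |U|=6: {0,5,6,8,9,10}:20  {3,4,7,8,9,10}:1  {4,6,7,8,9,10}:6  {5,6,7,8,9,10}:15
  |U|=7: {0,5,6,7,8,9,10}:35  {2,3,4,7,8,9,10}:1  {3,4,6,7,8,9,10}:7  {4,5,6,7,8,9,10}:21
  |U|=8: {0,4,5,6,7,8,9,10}:56  {1,2,3,4,7,8,9,10}:1  {2,3,4,6,7,8,9,10}:8  {3,4,5,6,7,8,9,10}:28
  |U|=9: {0,3,4,5,6,7,8,9,10}:84  {1,2,3,4,6,7,8,9,10}:9  {2,3,4,5,6,7,8,9,10}:36
  start at 0(a): 45
  start at 1(c): 120
sum over floor = 165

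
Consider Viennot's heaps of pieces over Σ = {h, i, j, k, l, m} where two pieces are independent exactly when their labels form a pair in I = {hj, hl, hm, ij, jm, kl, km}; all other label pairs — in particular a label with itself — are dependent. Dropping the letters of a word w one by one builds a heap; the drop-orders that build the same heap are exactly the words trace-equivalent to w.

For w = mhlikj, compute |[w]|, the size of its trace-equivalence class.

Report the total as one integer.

3

0(m) covers ∅
1(h) covers ∅
2(l) covers 0:m
3(i) covers 1:h, 2:l
4(k) covers 3:i
5(j) covers 4:k
floor of heap: 0:m, 1:h
completions by unplaced set U, small U first (add the entries for U minus each lowest piece of U):
  |U|=1: {5}:1
  |U|=2: {4,5}:1
  |U|=3: {3,4,5}:1
  |U|=4: {1,3,4,5}:1  {2,3,4,5}:1
  start at 0(m): 2
  start at 1(h): 1
sum over floor = 3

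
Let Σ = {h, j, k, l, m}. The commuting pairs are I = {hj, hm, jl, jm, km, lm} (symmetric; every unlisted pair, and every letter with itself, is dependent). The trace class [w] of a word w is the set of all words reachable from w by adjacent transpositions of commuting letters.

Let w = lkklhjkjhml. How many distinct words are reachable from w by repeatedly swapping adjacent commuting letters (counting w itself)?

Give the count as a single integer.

#0=l has no predecessor
#1=k depends on [0:l]
#2=k depends on [1:k]
#3=l depends on [2:k]
#4=h depends on [3:l]
#5=j depends on [2:k]
#6=k depends on [4:h, 5:j]
#7=j depends on [6:k]
#8=h depends on [6:k]
#9=m has no predecessor
#10=l depends on [8:h]
sources: [0:l, 9:m]
N(rest) = Σ N(rest − s) over sources s of rest; N(one piece) = 1:
  size 1 → [7]=1  [9]=1  [10]=1
  size 2 → [7,9]=2  [7,10]=2  [8,10]=1  [9,10]=2
  size 3 → [7,8,10]=3  [7,9,10]=6  [8,9,10]=3
  size 4 → [6,7,8,10]=3  [7,8,9,10]=12
  size 5 → [4,6,7,8,10]=3  [5,6,7,8,10]=3  [6,7,8,9,10]=15
  size 6 → [3,4,6,7,8,10]=3  [4,5,6,7,8,10]=6  [4,6,7,8,9,10]=18  [5,6,7,8,9,10]=18
  size 7 → [3,4,5,6,7,8,10]=9  [3,4,6,7,8,9,10]=21  [4,5,6,7,8,9,10]=42
  size 8 → [2,3,4,5,6,7,8,10]=9  [3,4,5,6,7,8,9,10]=72
  size 9 → [1,2,3,4,5,6,7,8,10]=9  [2,3,4,5,6,7,8,9,10]=81
  first=0(l) contributes 90
  first=9(m) contributes 9
|[w]| = 99

99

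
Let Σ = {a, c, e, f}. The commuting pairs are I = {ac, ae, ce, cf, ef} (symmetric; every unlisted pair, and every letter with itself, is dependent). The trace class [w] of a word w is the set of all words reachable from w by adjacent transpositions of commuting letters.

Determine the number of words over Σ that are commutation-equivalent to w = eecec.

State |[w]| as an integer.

drop 0:e onto floor
drop 1:e onto {0:e}
drop 2:c onto floor
drop 3:e onto {1:e}
drop 4:c onto {2:c}
ground layer = {0:e, 2:c}
drop-orders for the pieces not yet dropped (sum over which currently-grounded one goes next):
  1 to go: {3} 1  {4} 1
  2 to go: {1,3} 1  {2,4} 1  {3,4} 2
  3 to go: {0,1,3} 1  {1,3,4} 3  {2,3,4} 3
  if 0:e drops first: 6 orders
  if 2:c drops first: 4 orders
heap linearizations: 10

10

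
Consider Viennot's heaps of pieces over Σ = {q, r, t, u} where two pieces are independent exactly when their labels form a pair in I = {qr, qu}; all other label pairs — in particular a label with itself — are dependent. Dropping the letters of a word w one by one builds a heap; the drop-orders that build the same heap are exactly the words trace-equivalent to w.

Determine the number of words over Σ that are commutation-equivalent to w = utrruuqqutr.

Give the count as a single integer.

21

drop 0:u onto floor
drop 1:t onto {0:u}
drop 2:r onto {1:t}
drop 3:r onto {2:r}
drop 4:u onto {3:r}
drop 5:u onto {4:u}
drop 6:q onto {1:t}
drop 7:q onto {6:q}
drop 8:u onto {5:u}
drop 9:t onto {7:q, 8:u}
drop 10:r onto {9:t}
ground layer = {0:u}
drop-orders for the pieces not yet dropped (sum over which currently-grounded one goes next):
  1 to go: {10} 1
  2 to go: {9,10} 1
  3 to go: {7,9,10} 1  {8,9,10} 1
  4 to go: {5,8,9,10} 1  {6,7,9,10} 1  {7,8,9,10} 2
  5 to go: {4,5,8,9,10} 1  {5,7,8,9,10} 3  {6,7,8,9,10} 3
  6 to go: {3,4,5,8,9,10} 1  {4,5,7,8,9,10} 4  {5,6,7,8,9,10} 6
  7 to go: {2,3,4,5,8,9,10} 1  {3,4,5,7,8,9,10} 5  {4,5,6,7,8,9,10} 10
  8 to go: {2,3,4,5,7,8,9,10} 6  {3,4,5,6,7,8,9,10} 15
  9 to go: {2,3,4,5,6,7,8,9,10} 21
  if 0:u drops first: 21 orders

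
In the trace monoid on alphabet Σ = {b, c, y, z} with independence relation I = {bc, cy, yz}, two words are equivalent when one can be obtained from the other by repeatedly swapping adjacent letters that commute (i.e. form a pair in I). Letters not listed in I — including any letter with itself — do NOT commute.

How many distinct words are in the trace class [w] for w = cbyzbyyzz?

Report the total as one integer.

30

drop 0:c onto floor
drop 1:b onto floor
drop 2:y onto {1:b}
drop 3:z onto {0:c, 1:b}
drop 4:b onto {2:y, 3:z}
drop 5:y onto {4:b}
drop 6:y onto {5:y}
drop 7:z onto {4:b}
drop 8:z onto {7:z}
ground layer = {0:c, 1:b}
drop-orders for the pieces not yet dropped (sum over which currently-grounded one goes next):
  1 to go: {6} 1  {8} 1
  2 to go: {5,6} 1  {6,8} 2  {7,8} 1
  3 to go: {5,6,8} 3  {6,7,8} 3
  4 to go: {5,6,7,8} 6
  5 to go: {4,5,6,7,8} 6
  6 to go: {2,4,5,6,7,8} 6  {3,4,5,6,7,8} 6
  7 to go: {0,3,4,5,6,7,8} 6  {2,3,4,5,6,7,8} 12
  if 0:c drops first: 12 orders
  if 1:b drops first: 18 orders
heap linearizations: 30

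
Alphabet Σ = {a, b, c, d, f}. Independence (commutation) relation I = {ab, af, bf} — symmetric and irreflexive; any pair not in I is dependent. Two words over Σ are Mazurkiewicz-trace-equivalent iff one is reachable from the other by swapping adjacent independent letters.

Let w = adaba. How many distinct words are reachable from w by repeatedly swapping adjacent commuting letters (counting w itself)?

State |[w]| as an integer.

piece 0:a — minimal
piece 1:d rests on {0:a}
piece 2:a rests on {1:d}
piece 3:b rests on {1:d}
piece 4:a rests on {2:a}
minimal pieces: {0:a}
ways to finish when only these pieces remain (= sum over removing one remaining piece with nothing left below it):
  1 left: {3}→1  {4}→1
  2 left: {2,4}→1  {3,4}→2
  3 left: {2,3,4}→3
  placing 0:a first → 3 extensions

3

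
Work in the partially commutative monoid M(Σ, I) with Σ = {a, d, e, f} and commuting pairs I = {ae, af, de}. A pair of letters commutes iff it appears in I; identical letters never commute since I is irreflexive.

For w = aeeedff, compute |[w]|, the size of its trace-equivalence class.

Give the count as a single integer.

0(a) covers ∅
1(e) covers ∅
2(e) covers 1:e
3(e) covers 2:e
4(d) covers 0:a
5(f) covers 3:e, 4:d
6(f) covers 5:f
floor of heap: 0:a, 1:e
completions by unplaced set U, small U first (add the entries for U minus each lowest piece of U):
  |U|=1: {6}:1
  |U|=2: {5,6}:1
  |U|=3: {3,5,6}:1  {4,5,6}:1
  |U|=4: {0,4,5,6}:1  {2,3,5,6}:1  {3,4,5,6}:2
  |U|=5: {0,3,4,5,6}:3  {1,2,3,5,6}:1  {2,3,4,5,6}:3
  start at 0(a): 4
  start at 1(e): 6
sum over floor = 10

10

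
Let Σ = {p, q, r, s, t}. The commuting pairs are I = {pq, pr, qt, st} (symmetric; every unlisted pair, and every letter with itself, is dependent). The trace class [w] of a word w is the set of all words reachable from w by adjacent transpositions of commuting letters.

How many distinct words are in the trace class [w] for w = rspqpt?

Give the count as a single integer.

piece 0:r — minimal
piece 1:s rests on {0:r}
piece 2:p rests on {1:s}
piece 3:q rests on {1:s}
piece 4:p rests on {2:p}
piece 5:t rests on {4:p}
minimal pieces: {0:r}
ways to finish when only these pieces remain (= sum over removing one remaining piece with nothing left below it):
  1 left: {3}→1  {5}→1
  2 left: {3,5}→2  {4,5}→1
  3 left: {2,4,5}→1  {3,4,5}→3
  4 left: {2,3,4,5}→4
  placing 0:r first → 4 extensions

4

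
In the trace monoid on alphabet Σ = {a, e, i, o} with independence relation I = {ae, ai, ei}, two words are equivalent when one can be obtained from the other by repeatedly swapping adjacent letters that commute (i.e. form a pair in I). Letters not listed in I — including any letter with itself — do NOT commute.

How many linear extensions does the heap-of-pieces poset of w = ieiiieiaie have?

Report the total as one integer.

0(i) covers ∅
1(e) covers ∅
2(i) covers 0:i
3(i) covers 2:i
4(i) covers 3:i
5(e) covers 1:e
6(i) covers 4:i
7(a) covers ∅
8(i) covers 6:i
9(e) covers 5:e
floor of heap: 0:i, 1:e, 7:a
completions by unplaced set U, small U first (add the entries for U minus each lowest piece of U):
  |U|=1: {7}:1  {8}:1  {9}:1
  |U|=2: {5,9}:1  {6,8}:1  {7,8}:2  {7,9}:2  {8,9}:2
  |U|=3: {1,5,9}:1  {4,6,8}:1  {5,7,9}:3  {5,8,9}:3  {6,7,8}:3  {6,8,9}:3  {7,8,9}:6
  |U|=4: {1,5,7,9}:4  {1,5,8,9}:4  {3,4,6,8}:1  {4,6,7,8}:4  {4,6,8,9}:4  {5,6,8,9}:6  {5,7,8,9}:12  {6,7,8,9}:12
  |U|=5: {1,5,6,8,9}:10  {1,5,7,8,9}:20  {2,3,4,6,8}:1  {3,4,6,7,8}:5  {3,4,6,8,9}:5  {4,5,6,8,9}:10  {4,6,7,8,9}:20  {5,6,7,8,9}:30
  |U|=6: {0,2,3,4,6,8}:1  {1,4,5,6,8,9}:20  {1,5,6,7,8,9}:60  {2,3,4,6,7,8}:6  {2,3,4,6,8,9}:6  {3,4,5,6,8,9}:15  {3,4,6,7,8,9}:30  {4,5,6,7,8,9}:60
  |U|=7: {0,2,3,4,6,7,8}:7  {0,2,3,4,6,8,9}:7  {1,3,4,5,6,8,9}:35  {1,4,5,6,7,8,9}:140  {2,3,4,5,6,8,9}:21  {2,3,4,6,7,8,9}:42  {3,4,5,6,7,8,9}:105
  |U|=8: {0,2,3,4,5,6,8,9}:28  {0,2,3,4,6,7,8,9}:56  {1,2,3,4,5,6,8,9}:56  {1,3,4,5,6,7,8,9}:280  {2,3,4,5,6,7,8,9}:168
  start at 0(i): 504
  start at 1(e): 252
  start at 7(a): 84
sum over floor = 840

840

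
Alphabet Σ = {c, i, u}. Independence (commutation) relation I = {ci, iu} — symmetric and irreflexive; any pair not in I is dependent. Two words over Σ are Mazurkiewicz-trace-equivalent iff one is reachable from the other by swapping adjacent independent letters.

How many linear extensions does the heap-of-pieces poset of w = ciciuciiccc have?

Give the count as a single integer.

0(c) covers ∅
1(i) covers ∅
2(c) covers 0:c
3(i) covers 1:i
4(u) covers 2:c
5(c) covers 4:u
6(i) covers 3:i
7(i) covers 6:i
8(c) covers 5:c
9(c) covers 8:c
10(c) covers 9:c
floor of heap: 0:c, 1:i
completions by unplaced set U, small U first (add the entries for U minus each lowest piece of U):
  |U|=1: {7}:1  {10}:1
  |U|=2: {6,7}:1  {7,10}:2  {9,10}:1
  |U|=3: {3,6,7}:1  {6,7,10}:3  {7,9,10}:3  {8,9,10}:1
  |U|=4: {1,3,6,7}:1  {3,6,7,10}:4  {5,8,9,10}:1  {6,7,9,10}:6  {7,8,9,10}:4
  |U|=5: {1,3,6,7,10}:5  {3,6,7,9,10}:10  {4,5,8,9,10}:1  {5,7,8,9,10}:5  {6,7,8,9,10}:10
  |U|=6: {1,3,6,7,9,10}:15  {2,4,5,8,9,10}:1  {3,6,7,8,9,10}:20  {4,5,7,8,9,10}:6  {5,6,7,8,9,10}:15
  |U|=7: {0,2,4,5,8,9,10}:1  {1,3,6,7,8,9,10}:35  {2,4,5,7,8,9,10}:7  {3,5,6,7,8,9,10}:35  {4,5,6,7,8,9,10}:21
  |U|=8: {0,2,4,5,7,8,9,10}:8  {1,3,5,6,7,8,9,10}:70  {2,4,5,6,7,8,9,10}:28  {3,4,5,6,7,8,9,10}:56
  |U|=9: {0,2,4,5,6,7,8,9,10}:36  {1,3,4,5,6,7,8,9,10}:126  {2,3,4,5,6,7,8,9,10}:84
  start at 0(c): 210
  start at 1(i): 120
sum over floor = 330

330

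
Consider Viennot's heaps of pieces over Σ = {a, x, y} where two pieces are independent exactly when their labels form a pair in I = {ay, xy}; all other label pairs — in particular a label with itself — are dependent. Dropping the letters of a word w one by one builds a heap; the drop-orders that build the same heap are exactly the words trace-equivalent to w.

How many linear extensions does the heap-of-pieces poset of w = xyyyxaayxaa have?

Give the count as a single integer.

piece 0:x — minimal
piece 1:y — minimal
piece 2:y rests on {1:y}
piece 3:y rests on {2:y}
piece 4:x rests on {0:x}
piece 5:a rests on {4:x}
piece 6:a rests on {5:a}
piece 7:y rests on {3:y}
piece 8:x rests on {6:a}
piece 9:a rests on {8:x}
piece 10:a rests on {9:a}
minimal pieces: {0:x, 1:y}
ways to finish when only these pieces remain (= sum over removing one remaining piece with nothing left below it):
  1 left: {7}→1  {10}→1
  2 left: {3,7}→1  {7,10}→2  {9,10}→1
  3 left: {2,3,7}→1  {3,7,10}→3  {7,9,10}→3  {8,9,10}→1
  4 left: {1,2,3,7}→1  {2,3,7,10}→4  {3,7,9,10}→6  {6,8,9,10}→1  {7,8,9,10}→4
  5 left: {1,2,3,7,10}→5  {2,3,7,9,10}→10  {3,7,8,9,10}→10  {5,6,8,9,10}→1  {6,7,8,9,10}→5
  6 left: {1,2,3,7,9,10}→15  {2,3,7,8,9,10}→20  {3,6,7,8,9,10}→15  {4,5,6,8,9,10}→1  {5,6,7,8,9,10}→6
  7 left: {0,4,5,6,8,9,10}→1  {1,2,3,7,8,9,10}→35  {2,3,6,7,8,9,10}→35  {3,5,6,7,8,9,10}→21  {4,5,6,7,8,9,10}→7
  8 left: {0,4,5,6,7,8,9,10}→8  {1,2,3,6,7,8,9,10}→70  {2,3,5,6,7,8,9,10}→56  {3,4,5,6,7,8,9,10}→28
  9 left: {0,3,4,5,6,7,8,9,10}→36  {1,2,3,5,6,7,8,9,10}→126  {2,3,4,5,6,7,8,9,10}→84
  placing 0:x first → 210 extensions
  placing 1:y first → 120 extensions
total linear extensions = 330

330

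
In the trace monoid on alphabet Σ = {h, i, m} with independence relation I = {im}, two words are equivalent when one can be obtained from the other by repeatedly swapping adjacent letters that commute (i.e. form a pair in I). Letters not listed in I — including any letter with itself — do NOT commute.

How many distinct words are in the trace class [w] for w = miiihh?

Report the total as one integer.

4

0(m) covers ∅
1(i) covers ∅
2(i) covers 1:i
3(i) covers 2:i
4(h) covers 0:m, 3:i
5(h) covers 4:h
floor of heap: 0:m, 1:i
completions by unplaced set U, small U first (add the entries for U minus each lowest piece of U):
  |U|=1: {5}:1
  |U|=2: {4,5}:1
  |U|=3: {0,4,5}:1  {3,4,5}:1
  |U|=4: {0,3,4,5}:2  {2,3,4,5}:1
  start at 0(m): 1
  start at 1(i): 3
sum over floor = 4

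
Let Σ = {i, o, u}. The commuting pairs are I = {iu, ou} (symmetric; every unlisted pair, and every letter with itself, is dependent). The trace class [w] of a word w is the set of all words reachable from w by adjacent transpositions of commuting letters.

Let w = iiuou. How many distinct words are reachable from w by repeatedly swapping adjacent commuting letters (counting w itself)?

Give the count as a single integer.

piece 0:i — minimal
piece 1:i rests on {0:i}
piece 2:u — minimal
piece 3:o rests on {1:i}
piece 4:u rests on {2:u}
minimal pieces: {0:i, 2:u}
ways to finish when only these pieces remain (= sum over removing one remaining piece with nothing left below it):
  1 left: {3}→1  {4}→1
  2 left: {1,3}→1  {2,4}→1  {3,4}→2
  3 left: {0,1,3}→1  {1,3,4}→3  {2,3,4}→3
  placing 0:i first → 6 extensions
  placing 2:u first → 4 extensions
total linear extensions = 10

10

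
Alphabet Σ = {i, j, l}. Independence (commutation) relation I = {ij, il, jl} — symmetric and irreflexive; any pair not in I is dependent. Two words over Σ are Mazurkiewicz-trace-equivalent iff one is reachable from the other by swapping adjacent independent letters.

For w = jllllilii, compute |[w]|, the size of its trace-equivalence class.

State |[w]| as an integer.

504

#0=j has no predecessor
#1=l has no predecessor
#2=l depends on [1:l]
#3=l depends on [2:l]
#4=l depends on [3:l]
#5=i has no predecessor
#6=l depends on [4:l]
#7=i depends on [5:i]
#8=i depends on [7:i]
sources: [0:j, 1:l, 5:i]
N(rest) = Σ N(rest − s) over sources s of rest; N(one piece) = 1:
  size 1 → [0]=1  [6]=1  [8]=1
  size 2 → [0,6]=2  [0,8]=2  [4,6]=1  [6,8]=2  [7,8]=1
  size 3 → [0,4,6]=3  [0,6,8]=6  [0,7,8]=3  [3,4,6]=1  [4,6,8]=3  [5,7,8]=1  [6,7,8]=3
  size 4 → [0,3,4,6]=4  [0,4,6,8]=12  [0,5,7,8]=4  [0,6,7,8]=12  [2,3,4,6]=1  [3,4,6,8]=4  [4,6,7,8]=6  [5,6,7,8]=4
  size 5 → [0,2,3,4,6]=5  [0,3,4,6,8]=20  [0,4,6,7,8]=30  [0,5,6,7,8]=20  [1,2,3,4,6]=1  [2,3,4,6,8]=5  [3,4,6,7,8]=10  [4,5,6,7,8]=10
  size 6 → [0,1,2,3,4,6]=6  [0,2,3,4,6,8]=30  [0,3,4,6,7,8]=60  [0,4,5,6,7,8]=60  [1,2,3,4,6,8]=6  [2,3,4,6,7,8]=15  [3,4,5,6,7,8]=20
  size 7 → [0,1,2,3,4,6,8]=42  [0,2,3,4,6,7,8]=105  [0,3,4,5,6,7,8]=140  [1,2,3,4,6,7,8]=21  [2,3,4,5,6,7,8]=35
  first=0(j) contributes 56
  first=1(l) contributes 280
  first=5(i) contributes 168
|[w]| = 504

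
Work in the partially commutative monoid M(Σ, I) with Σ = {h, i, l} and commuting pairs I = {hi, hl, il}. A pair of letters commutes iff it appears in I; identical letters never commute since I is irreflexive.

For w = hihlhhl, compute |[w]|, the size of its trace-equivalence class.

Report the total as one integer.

drop 0:h onto floor
drop 1:i onto floor
drop 2:h onto {0:h}
drop 3:l onto floor
drop 4:h onto {2:h}
drop 5:h onto {4:h}
drop 6:l onto {3:l}
ground layer = {0:h, 1:i, 3:l}
drop-orders for the pieces not yet dropped (sum over which currently-grounded one goes next):
  1 to go: {1} 1  {5} 1  {6} 1
  2 to go: {1,5} 2  {1,6} 2  {3,6} 1  {4,5} 1  {5,6} 2
  3 to go: {1,3,6} 3  {1,4,5} 3  {1,5,6} 6  {2,4,5} 1  {3,5,6} 3  {4,5,6} 3
  4 to go: {0,2,4,5} 1  {1,2,4,5} 4  {1,3,5,6} 12  {1,4,5,6} 12  {2,4,5,6} 4  {3,4,5,6} 6
  5 to go: {0,1,2,4,5} 5  {0,2,4,5,6} 5  {1,2,4,5,6} 20  {1,3,4,5,6} 30  {2,3,4,5,6} 10
  if 0:h drops first: 60 orders
  if 1:i drops first: 15 orders
  if 3:l drops first: 30 orders
heap linearizations: 105

105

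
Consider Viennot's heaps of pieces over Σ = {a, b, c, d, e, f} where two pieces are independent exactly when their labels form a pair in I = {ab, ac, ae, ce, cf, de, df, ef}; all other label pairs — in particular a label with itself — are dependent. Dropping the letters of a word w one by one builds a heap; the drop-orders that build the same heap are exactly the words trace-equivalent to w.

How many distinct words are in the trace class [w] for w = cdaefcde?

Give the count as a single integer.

drop 0:c onto floor
drop 1:d onto {0:c}
drop 2:a onto {1:d}
drop 3:e onto floor
drop 4:f onto {2:a}
drop 5:c onto {1:d}
drop 6:d onto {2:a, 5:c}
drop 7:e onto {3:e}
ground layer = {0:c, 3:e}
drop-orders for the pieces not yet dropped (sum over which currently-grounded one goes next):
  1 to go: {4} 1  {6} 1  {7} 1
  2 to go: {3,7} 1  {4,6} 2  {4,7} 2  {5,6} 1  {6,7} 2
  3 to go: {2,4,6} 2  {3,4,7} 3  {3,6,7} 3  {4,5,6} 3  {4,6,7} 6  {5,6,7} 3
  4 to go: {2,4,5,6} 5  {2,4,6,7} 8  {3,4,6,7} 12  {3,5,6,7} 6  {4,5,6,7} 12
  5 to go: {1,2,4,5,6} 5  {2,3,4,6,7} 20  {2,4,5,6,7} 25  {3,4,5,6,7} 30
  6 to go: {0,1,2,4,5,6} 5  {1,2,4,5,6,7} 30  {2,3,4,5,6,7} 75
  if 0:c drops first: 105 orders
  if 3:e drops first: 35 orders
heap linearizations: 140

140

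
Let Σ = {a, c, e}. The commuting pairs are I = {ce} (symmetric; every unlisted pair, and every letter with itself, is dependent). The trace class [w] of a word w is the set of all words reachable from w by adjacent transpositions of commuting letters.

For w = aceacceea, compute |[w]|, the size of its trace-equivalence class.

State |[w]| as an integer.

piece 0:a — minimal
piece 1:c rests on {0:a}
piece 2:e rests on {0:a}
piece 3:a rests on {1:c, 2:e}
piece 4:c rests on {3:a}
piece 5:c rests on {4:c}
piece 6:e rests on {3:a}
piece 7:e rests on {6:e}
piece 8:a rests on {5:c, 7:e}
minimal pieces: {0:a}
ways to finish when only these pieces remain (= sum over removing one remaining piece with nothing left below it):
  1 left: {8}→1
  2 left: {5,8}→1  {7,8}→1
  3 left: {4,5,8}→1  {5,7,8}→2  {6,7,8}→1
  4 left: {4,5,7,8}→3  {5,6,7,8}→3
  5 left: {4,5,6,7,8}→6
  6 left: {3,4,5,6,7,8}→6
  7 left: {1,3,4,5,6,7,8}→6  {2,3,4,5,6,7,8}→6
  placing 0:a first → 12 extensions

12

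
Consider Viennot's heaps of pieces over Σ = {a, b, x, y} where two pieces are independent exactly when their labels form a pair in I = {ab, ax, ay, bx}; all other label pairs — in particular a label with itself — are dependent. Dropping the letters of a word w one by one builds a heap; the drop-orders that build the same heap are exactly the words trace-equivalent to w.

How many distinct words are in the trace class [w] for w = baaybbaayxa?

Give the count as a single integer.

piece 0:b — minimal
piece 1:a — minimal
piece 2:a rests on {1:a}
piece 3:y rests on {0:b}
piece 4:b rests on {3:y}
piece 5:b rests on {4:b}
piece 6:a rests on {2:a}
piece 7:a rests on {6:a}
piece 8:y rests on {5:b}
piece 9:x rests on {8:y}
piece 10:a rests on {7:a}
minimal pieces: {0:b, 1:a}
ways to finish when only these pieces remain (= sum over removing one remaining piece with nothing left below it):
  1 left: {9}→1  {10}→1
  2 left: {7,10}→1  {8,9}→1  {9,10}→2
  3 left: {5,8,9}→1  {6,7,10}→1  {7,9,10}→3  {8,9,10}→3
  4 left: {2,6,7,10}→1  {4,5,8,9}→1  {5,8,9,10}→4  {6,7,9,10}→4  {7,8,9,10}→6
  5 left: {1,2,6,7,10}→1  {2,6,7,9,10}→5  {3,4,5,8,9}→1  {4,5,8,9,10}→5  {5,7,8,9,10}→10  {6,7,8,9,10}→10
  6 left: {0,3,4,5,8,9}→1  {1,2,6,7,9,10}→6  {2,6,7,8,9,10}→15  {3,4,5,8,9,10}→6  {4,5,7,8,9,10}→15  {5,6,7,8,9,10}→20
  7 left: {0,3,4,5,8,9,10}→7  {1,2,6,7,8,9,10}→21  {2,5,6,7,8,9,10}→35  {3,4,5,7,8,9,10}→21  {4,5,6,7,8,9,10}→35
  8 left: {0,3,4,5,7,8,9,10}→28  {1,2,5,6,7,8,9,10}→56  {2,4,5,6,7,8,9,10}→70  {3,4,5,6,7,8,9,10}→56
  9 left: {0,3,4,5,6,7,8,9,10}→84  {1,2,4,5,6,7,8,9,10}→126  {2,3,4,5,6,7,8,9,10}→126
  placing 0:b first → 252 extensions
  placing 1:a first → 210 extensions
total linear extensions = 462

462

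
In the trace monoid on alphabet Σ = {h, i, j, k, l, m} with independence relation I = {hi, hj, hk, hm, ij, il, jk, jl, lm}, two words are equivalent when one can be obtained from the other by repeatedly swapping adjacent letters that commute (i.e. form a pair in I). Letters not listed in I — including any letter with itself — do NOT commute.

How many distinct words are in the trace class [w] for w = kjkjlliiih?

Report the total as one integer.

drop 0:k onto floor
drop 1:j onto floor
drop 2:k onto {0:k}
drop 3:j onto {1:j}
drop 4:l onto {2:k}
drop 5:l onto {4:l}
drop 6:i onto {2:k}
drop 7:i onto {6:i}
drop 8:i onto {7:i}
drop 9:h onto {5:l}
ground layer = {0:k, 1:j}
drop-orders for the pieces not yet dropped (sum over which currently-grounded one goes next):
  1 to go: {3} 1  {8} 1  {9} 1
  2 to go: {1,3} 1  {3,8} 2  {3,9} 2  {5,9} 1  {7,8} 1  {8,9} 2
  3 to go: {1,3,8} 3  {1,3,9} 3  {3,5,9} 3  {3,7,8} 3  {3,8,9} 6  {4,5,9} 1  {5,8,9} 3  {6,7,8} 1  {7,8,9} 3
  4 to go: {1,3,5,9} 6  {1,3,7,8} 6  {1,3,8,9} 12  {3,4,5,9} 4  {3,5,8,9} 12  {3,6,7,8} 4  {3,7,8,9} 12  {4,5,8,9} 4  {5,7,8,9} 6  {6,7,8,9} 4
  5 to go: {1,3,4,5,9} 10  {1,3,5,8,9} 30  {1,3,6,7,8} 10  {1,3,7,8,9} 30  {3,4,5,8,9} 20  {3,5,7,8,9} 30  {3,6,7,8,9} 20  {4,5,7,8,9} 10  {5,6,7,8,9} 10
  6 to go: {1,3,4,5,8,9} 60  {1,3,5,7,8,9} 90  {1,3,6,7,8,9} 60  {3,4,5,7,8,9} 60  {3,5,6,7,8,9} 60  {4,5,6,7,8,9} 20
  7 to go: {1,3,4,5,7,8,9} 210  {1,3,5,6,7,8,9} 210  {2,4,5,6,7,8,9} 20  {3,4,5,6,7,8,9} 140
  8 to go: {0,2,4,5,6,7,8,9} 20  {1,3,4,5,6,7,8,9} 560  {2,3,4,5,6,7,8,9} 160
  if 0:k drops first: 720 orders
  if 1:j drops first: 180 orders
heap linearizations: 900

900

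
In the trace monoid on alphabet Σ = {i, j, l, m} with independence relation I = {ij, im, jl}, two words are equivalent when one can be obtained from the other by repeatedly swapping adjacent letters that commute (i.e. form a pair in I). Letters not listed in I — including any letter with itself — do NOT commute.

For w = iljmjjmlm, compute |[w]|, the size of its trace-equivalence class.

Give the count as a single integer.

3

drop 0:i onto floor
drop 1:l onto {0:i}
drop 2:j onto floor
drop 3:m onto {1:l, 2:j}
drop 4:j onto {3:m}
drop 5:j onto {4:j}
drop 6:m onto {5:j}
drop 7:l onto {6:m}
drop 8:m onto {7:l}
ground layer = {0:i, 2:j}
drop-orders for the pieces not yet dropped (sum over which currently-grounded one goes next):
  1 to go: {8} 1
  2 to go: {7,8} 1
  3 to go: {6,7,8} 1
  4 to go: {5,6,7,8} 1
  5 to go: {4,5,6,7,8} 1
  6 to go: {3,4,5,6,7,8} 1
  7 to go: {1,3,4,5,6,7,8} 1  {2,3,4,5,6,7,8} 1
  if 0:i drops first: 2 orders
  if 2:j drops first: 1 orders
heap linearizations: 3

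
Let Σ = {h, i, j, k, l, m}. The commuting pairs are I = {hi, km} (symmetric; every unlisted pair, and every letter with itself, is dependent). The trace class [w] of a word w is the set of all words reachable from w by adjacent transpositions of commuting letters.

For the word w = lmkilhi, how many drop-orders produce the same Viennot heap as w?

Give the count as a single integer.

4

drop 0:l onto floor
drop 1:m onto {0:l}
drop 2:k onto {0:l}
drop 3:i onto {1:m, 2:k}
drop 4:l onto {3:i}
drop 5:h onto {4:l}
drop 6:i onto {4:l}
ground layer = {0:l}
drop-orders for the pieces not yet dropped (sum over which currently-grounded one goes next):
  1 to go: {5} 1  {6} 1
  2 to go: {5,6} 2
  3 to go: {4,5,6} 2
  4 to go: {3,4,5,6} 2
  5 to go: {1,3,4,5,6} 2  {2,3,4,5,6} 2
  if 0:l drops first: 4 orders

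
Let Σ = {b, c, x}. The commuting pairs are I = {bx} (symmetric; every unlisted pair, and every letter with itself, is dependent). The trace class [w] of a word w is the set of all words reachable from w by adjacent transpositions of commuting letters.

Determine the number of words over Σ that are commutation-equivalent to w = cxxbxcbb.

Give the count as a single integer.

4

drop 0:c onto floor
drop 1:x onto {0:c}
drop 2:x onto {1:x}
drop 3:b onto {0:c}
drop 4:x onto {2:x}
drop 5:c onto {3:b, 4:x}
drop 6:b onto {5:c}
drop 7:b onto {6:b}
ground layer = {0:c}
drop-orders for the pieces not yet dropped (sum over which currently-grounded one goes next):
  1 to go: {7} 1
  2 to go: {6,7} 1
  3 to go: {5,6,7} 1
  4 to go: {3,5,6,7} 1  {4,5,6,7} 1
  5 to go: {2,4,5,6,7} 1  {3,4,5,6,7} 2
  6 to go: {1,2,4,5,6,7} 1  {2,3,4,5,6,7} 3
  if 0:c drops first: 4 orders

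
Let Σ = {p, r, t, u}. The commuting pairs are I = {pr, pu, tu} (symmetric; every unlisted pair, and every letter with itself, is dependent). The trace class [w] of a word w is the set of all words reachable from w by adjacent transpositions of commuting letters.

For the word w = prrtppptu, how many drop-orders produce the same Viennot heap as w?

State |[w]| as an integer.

piece 0:p — minimal
piece 1:r — minimal
piece 2:r rests on {1:r}
piece 3:t rests on {0:p, 2:r}
piece 4:p rests on {3:t}
piece 5:p rests on {4:p}
piece 6:p rests on {5:p}
piece 7:t rests on {6:p}
piece 8:u rests on {2:r}
minimal pieces: {0:p, 1:r}
ways to finish when only these pieces remain (= sum over removing one remaining piece with nothing left below it):
  1 left: {7}→1  {8}→1
  2 left: {6,7}→1  {7,8}→2
  3 left: {5,6,7}→1  {6,7,8}→3
  4 left: {4,5,6,7}→1  {5,6,7,8}→4
  5 left: {3,4,5,6,7}→1  {4,5,6,7,8}→5
  6 left: {0,3,4,5,6,7}→1  {3,4,5,6,7,8}→6
  7 left: {0,3,4,5,6,7,8}→7  {2,3,4,5,6,7,8}→6
  placing 0:p first → 6 extensions
  placing 1:r first → 13 extensions
total linear extensions = 19

19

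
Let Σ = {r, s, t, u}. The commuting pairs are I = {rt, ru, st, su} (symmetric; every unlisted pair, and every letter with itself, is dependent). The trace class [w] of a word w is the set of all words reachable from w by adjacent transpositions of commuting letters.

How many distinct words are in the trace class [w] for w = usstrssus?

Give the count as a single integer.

84

0(u) covers ∅
1(s) covers ∅
2(s) covers 1:s
3(t) covers 0:u
4(r) covers 2:s
5(s) covers 4:r
6(s) covers 5:s
7(u) covers 3:t
8(s) covers 6:s
floor of heap: 0:u, 1:s
completions by unplaced set U, small U first (add the entries for U minus each lowest piece of U):
  |U|=1: {7}:1  {8}:1
  |U|=2: {3,7}:1  {6,8}:1  {7,8}:2
  |U|=3: {0,3,7}:1  {3,7,8}:3  {5,6,8}:1  {6,7,8}:3
  |U|=4: {0,3,7,8}:4  {3,6,7,8}:6  {4,5,6,8}:1  {5,6,7,8}:4
  |U|=5: {0,3,6,7,8}:10  {2,4,5,6,8}:1  {3,5,6,7,8}:10  {4,5,6,7,8}:5
  |U|=6: {0,3,5,6,7,8}:20  {1,2,4,5,6,8}:1  {2,4,5,6,7,8}:6  {3,4,5,6,7,8}:15
  |U|=7: {0,3,4,5,6,7,8}:35  {1,2,4,5,6,7,8}:7  {2,3,4,5,6,7,8}:21
  start at 0(u): 28
  start at 1(s): 56
sum over floor = 84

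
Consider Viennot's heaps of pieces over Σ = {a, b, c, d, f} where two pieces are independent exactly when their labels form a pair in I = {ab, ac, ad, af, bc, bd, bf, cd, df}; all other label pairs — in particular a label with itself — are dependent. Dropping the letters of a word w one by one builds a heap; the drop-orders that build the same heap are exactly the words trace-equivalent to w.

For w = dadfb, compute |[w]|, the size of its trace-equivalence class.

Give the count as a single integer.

piece 0:d — minimal
piece 1:a — minimal
piece 2:d rests on {0:d}
piece 3:f — minimal
piece 4:b — minimal
minimal pieces: {0:d, 1:a, 3:f, 4:b}
ways to finish when only these pieces remain (= sum over removing one remaining piece with nothing left below it):
  1 left: {1}→1  {2}→1  {3}→1  {4}→1
  2 left: {0,2}→1  {1,2}→2  {1,3}→2  {1,4}→2  {2,3}→2  {2,4}→2  {3,4}→2
  3 left: {0,1,2}→3  {0,2,3}→3  {0,2,4}→3  {1,2,3}→6  {1,2,4}→6  {1,3,4}→6  {2,3,4}→6
  placing 0:d first → 24 extensions
  placing 1:a first → 12 extensions
  placing 3:f first → 12 extensions
  placing 4:b first → 12 extensions
total linear extensions = 60

60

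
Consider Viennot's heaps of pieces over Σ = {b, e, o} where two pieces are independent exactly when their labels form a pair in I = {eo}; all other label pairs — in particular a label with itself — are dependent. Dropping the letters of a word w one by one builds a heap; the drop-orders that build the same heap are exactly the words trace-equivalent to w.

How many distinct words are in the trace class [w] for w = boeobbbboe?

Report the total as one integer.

piece 0:b — minimal
piece 1:o rests on {0:b}
piece 2:e rests on {0:b}
piece 3:o rests on {1:o}
piece 4:b rests on {2:e, 3:o}
piece 5:b rests on {4:b}
piece 6:b rests on {5:b}
piece 7:b rests on {6:b}
piece 8:o rests on {7:b}
piece 9:e rests on {7:b}
minimal pieces: {0:b}
ways to finish when only these pieces remain (= sum over removing one remaining piece with nothing left below it):
  1 left: {8}→1  {9}→1
  2 left: {8,9}→2
  3 left: {7,8,9}→2
  4 left: {6,7,8,9}→2
  5 left: {5,6,7,8,9}→2
  6 left: {4,5,6,7,8,9}→2
  7 left: {2,4,5,6,7,8,9}→2  {3,4,5,6,7,8,9}→2
  8 left: {1,3,4,5,6,7,8,9}→2  {2,3,4,5,6,7,8,9}→4
  placing 0:b first → 6 extensions

6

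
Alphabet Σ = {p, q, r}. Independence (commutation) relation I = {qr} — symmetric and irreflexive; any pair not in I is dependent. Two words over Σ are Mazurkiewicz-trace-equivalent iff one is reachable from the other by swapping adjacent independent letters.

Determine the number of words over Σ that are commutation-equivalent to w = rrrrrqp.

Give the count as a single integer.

piece 0:r — minimal
piece 1:r rests on {0:r}
piece 2:r rests on {1:r}
piece 3:r rests on {2:r}
piece 4:r rests on {3:r}
piece 5:q — minimal
piece 6:p rests on {4:r, 5:q}
minimal pieces: {0:r, 5:q}
ways to finish when only these pieces remain (= sum over removing one remaining piece with nothing left below it):
  1 left: {6}→1
  2 left: {4,6}→1  {5,6}→1
  3 left: {3,4,6}→1  {4,5,6}→2
  4 left: {2,3,4,6}→1  {3,4,5,6}→3
  5 left: {1,2,3,4,6}→1  {2,3,4,5,6}→4
  placing 0:r first → 5 extensions
  placing 5:q first → 1 extensions
total linear extensions = 6

6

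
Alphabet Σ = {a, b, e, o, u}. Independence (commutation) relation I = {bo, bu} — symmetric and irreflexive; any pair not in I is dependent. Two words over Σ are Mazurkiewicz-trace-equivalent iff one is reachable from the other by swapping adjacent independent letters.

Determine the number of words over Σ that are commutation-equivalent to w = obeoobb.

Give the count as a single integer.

12

piece 0:o — minimal
piece 1:b — minimal
piece 2:e rests on {0:o, 1:b}
piece 3:o rests on {2:e}
piece 4:o rests on {3:o}
piece 5:b rests on {2:e}
piece 6:b rests on {5:b}
minimal pieces: {0:o, 1:b}
ways to finish when only these pieces remain (= sum over removing one remaining piece with nothing left below it):
  1 left: {4}→1  {6}→1
  2 left: {3,4}→1  {4,6}→2  {5,6}→1
  3 left: {3,4,6}→3  {4,5,6}→3
  4 left: {3,4,5,6}→6
  5 left: {2,3,4,5,6}→6
  placing 0:o first → 6 extensions
  placing 1:b first → 6 extensions
total linear extensions = 12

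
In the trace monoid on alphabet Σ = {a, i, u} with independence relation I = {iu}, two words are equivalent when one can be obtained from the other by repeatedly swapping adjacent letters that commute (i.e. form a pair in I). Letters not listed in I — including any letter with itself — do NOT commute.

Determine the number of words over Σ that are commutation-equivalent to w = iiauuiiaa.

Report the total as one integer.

#0=i has no predecessor
#1=i depends on [0:i]
#2=a depends on [1:i]
#3=u depends on [2:a]
#4=u depends on [3:u]
#5=i depends on [2:a]
#6=i depends on [5:i]
#7=a depends on [4:u, 6:i]
#8=a depends on [7:a]
sources: [0:i]
N(rest) = Σ N(rest − s) over sources s of rest; N(one piece) = 1:
  size 1 → [8]=1
  size 2 → [7,8]=1
  size 3 → [4,7,8]=1  [6,7,8]=1
  size 4 → [3,4,7,8]=1  [4,6,7,8]=2  [5,6,7,8]=1
  size 5 → [3,4,6,7,8]=3  [4,5,6,7,8]=3
  size 6 → [3,4,5,6,7,8]=6
  size 7 → [2,3,4,5,6,7,8]=6
  first=0(i) contributes 6

6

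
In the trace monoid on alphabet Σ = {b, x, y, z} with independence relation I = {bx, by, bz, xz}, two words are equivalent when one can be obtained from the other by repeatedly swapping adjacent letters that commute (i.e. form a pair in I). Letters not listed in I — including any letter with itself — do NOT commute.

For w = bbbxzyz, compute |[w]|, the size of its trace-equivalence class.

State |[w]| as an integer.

70

#0=b has no predecessor
#1=b depends on [0:b]
#2=b depends on [1:b]
#3=x has no predecessor
#4=z has no predecessor
#5=y depends on [3:x, 4:z]
#6=z depends on [5:y]
sources: [0:b, 3:x, 4:z]
N(rest) = Σ N(rest − s) over sources s of rest; N(one piece) = 1:
  size 1 → [2]=1  [6]=1
  size 2 → [1,2]=1  [2,6]=2  [5,6]=1
  size 3 → [0,1,2]=1  [1,2,6]=3  [2,5,6]=3  [3,5,6]=1  [4,5,6]=1
  size 4 → [0,1,2,6]=4  [1,2,5,6]=6  [2,3,5,6]=4  [2,4,5,6]=4  [3,4,5,6]=2
  size 5 → [0,1,2,5,6]=10  [1,2,3,5,6]=10  [1,2,4,5,6]=10  [2,3,4,5,6]=10
  first=0(b) contributes 30
  first=3(x) contributes 20
  first=4(z) contributes 20
|[w]| = 70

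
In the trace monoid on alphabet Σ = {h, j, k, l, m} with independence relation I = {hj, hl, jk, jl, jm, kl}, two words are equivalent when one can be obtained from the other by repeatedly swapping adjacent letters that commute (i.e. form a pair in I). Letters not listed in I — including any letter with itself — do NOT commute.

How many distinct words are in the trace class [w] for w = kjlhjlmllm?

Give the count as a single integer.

270

#0=k has no predecessor
#1=j has no predecessor
#2=l has no predecessor
#3=h depends on [0:k]
#4=j depends on [1:j]
#5=l depends on [2:l]
#6=m depends on [3:h, 5:l]
#7=l depends on [6:m]
#8=l depends on [7:l]
#9=m depends on [8:l]
sources: [0:k, 1:j, 2:l]
N(rest) = Σ N(rest − s) over sources s of rest; N(one piece) = 1:
  size 1 → [4]=1  [9]=1
  size 2 → [1,4]=1  [4,9]=2  [8,9]=1
  size 3 → [1,4,9]=3  [4,8,9]=3  [7,8,9]=1
  size 4 → [1,4,8,9]=6  [4,7,8,9]=4  [6,7,8,9]=1
  size 5 → [1,4,7,8,9]=10  [3,6,7,8,9]=1  [4,6,7,8,9]=5  [5,6,7,8,9]=1
  size 6 → [0,3,6,7,8,9]=1  [1,4,6,7,8,9]=15  [2,5,6,7,8,9]=1  [3,4,6,7,8,9]=6  [3,5,6,7,8,9]=2  [4,5,6,7,8,9]=6
  size 7 → [0,3,4,6,7,8,9]=7  [0,3,5,6,7,8,9]=3  [1,3,4,6,7,8,9]=21  [1,4,5,6,7,8,9]=21  [2,3,5,6,7,8,9]=3  [2,4,5,6,7,8,9]=7  [3,4,5,6,7,8,9]=14
  size 8 → [0,1,3,4,6,7,8,9]=28  [0,2,3,5,6,7,8,9]=6  [0,3,4,5,6,7,8,9]=24  [1,2,4,5,6,7,8,9]=28  [1,3,4,5,6,7,8,9]=56  [2,3,4,5,6,7,8,9]=24
  first=0(k) contributes 108
  first=1(j) contributes 54
  first=2(l) contributes 108
|[w]| = 270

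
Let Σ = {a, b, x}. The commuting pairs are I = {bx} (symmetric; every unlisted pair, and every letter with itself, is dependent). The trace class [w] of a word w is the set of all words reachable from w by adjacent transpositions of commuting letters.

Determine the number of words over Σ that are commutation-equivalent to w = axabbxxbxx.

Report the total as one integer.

0(a) covers ∅
1(x) covers 0:a
2(a) covers 1:x
3(b) covers 2:a
4(b) covers 3:b
5(x) covers 2:a
6(x) covers 5:x
7(b) covers 4:b
8(x) covers 6:x
9(x) covers 8:x
floor of heap: 0:a
completions by unplaced set U, small U first (add the entries for U minus each lowest piece of U):
  |U|=1: {7}:1  {9}:1
  |U|=2: {4,7}:1  {7,9}:2  {8,9}:1
  |U|=3: {3,4,7}:1  {4,7,9}:3  {6,8,9}:1  {7,8,9}:3
  |U|=4: {3,4,7,9}:4  {4,7,8,9}:6  {5,6,8,9}:1  {6,7,8,9}:4
  |U|=5: {3,4,7,8,9}:10  {4,6,7,8,9}:10  {5,6,7,8,9}:5
  |U|=6: {3,4,6,7,8,9}:20  {4,5,6,7,8,9}:15
  |U|=7: {3,4,5,6,7,8,9}:35
  |U|=8: {2,3,4,5,6,7,8,9}:35
  start at 0(a): 35

35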